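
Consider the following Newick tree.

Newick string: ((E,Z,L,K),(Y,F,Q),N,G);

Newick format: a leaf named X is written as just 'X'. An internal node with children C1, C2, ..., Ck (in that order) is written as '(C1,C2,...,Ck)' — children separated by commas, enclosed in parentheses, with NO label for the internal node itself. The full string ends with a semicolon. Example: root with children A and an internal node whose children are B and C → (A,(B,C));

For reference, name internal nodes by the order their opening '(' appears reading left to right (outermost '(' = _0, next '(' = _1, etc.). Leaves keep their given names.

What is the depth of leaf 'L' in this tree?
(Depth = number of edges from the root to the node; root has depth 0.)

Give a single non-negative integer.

Newick: ((E,Z,L,K),(Y,F,Q),N,G);
Naming internals by '(' encounter order: outermost '(' = _0, next = _1, ...
Query node: L
Path from root: _0 -> _1 -> L
Depth of L: 2 (number of edges from root)

Answer: 2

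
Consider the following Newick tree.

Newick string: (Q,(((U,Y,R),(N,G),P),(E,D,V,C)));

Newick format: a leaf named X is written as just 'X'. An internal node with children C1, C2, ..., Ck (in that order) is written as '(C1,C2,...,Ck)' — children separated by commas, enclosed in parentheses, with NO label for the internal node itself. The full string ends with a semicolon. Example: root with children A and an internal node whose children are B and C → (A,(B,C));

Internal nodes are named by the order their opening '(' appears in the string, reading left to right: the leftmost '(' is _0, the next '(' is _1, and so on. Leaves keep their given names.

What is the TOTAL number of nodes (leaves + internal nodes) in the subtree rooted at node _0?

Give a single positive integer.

Answer: 17

Derivation:
Newick: (Q,(((U,Y,R),(N,G),P),(E,D,V,C)));
Locate _0: it is the '(' at position 0 (the 1st '(' reading left to right).
Query: subtree rooted at _0
_0: subtree_size = 1 + 16
  Q: subtree_size = 1 + 0
  _1: subtree_size = 1 + 14
    _2: subtree_size = 1 + 8
      _3: subtree_size = 1 + 3
        U: subtree_size = 1 + 0
        Y: subtree_size = 1 + 0
        R: subtree_size = 1 + 0
      _4: subtree_size = 1 + 2
        N: subtree_size = 1 + 0
        G: subtree_size = 1 + 0
      P: subtree_size = 1 + 0
    _5: subtree_size = 1 + 4
      E: subtree_size = 1 + 0
      D: subtree_size = 1 + 0
      V: subtree_size = 1 + 0
      C: subtree_size = 1 + 0
Total subtree size of _0: 17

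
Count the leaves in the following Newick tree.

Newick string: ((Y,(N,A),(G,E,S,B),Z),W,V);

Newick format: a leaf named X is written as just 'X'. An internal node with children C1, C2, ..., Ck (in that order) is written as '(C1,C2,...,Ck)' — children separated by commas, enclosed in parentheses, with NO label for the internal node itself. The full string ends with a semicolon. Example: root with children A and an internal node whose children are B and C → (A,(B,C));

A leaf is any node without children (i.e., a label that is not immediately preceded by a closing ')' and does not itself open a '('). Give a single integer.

Newick: ((Y,(N,A),(G,E,S,B),Z),W,V);
Scan left-to-right; a leaf is any maximal label run not followed by '(':
  pos 2: leaf 'Y' → count = 1
  pos 5: leaf 'N' → count = 2
  pos 7: leaf 'A' → count = 3
  pos 11: leaf 'G' → count = 4
  pos 13: leaf 'E' → count = 5
  pos 15: leaf 'S' → count = 6
  pos 17: leaf 'B' → count = 7
  pos 20: leaf 'Z' → count = 8
  pos 23: leaf 'W' → count = 9
  pos 25: leaf 'V' → count = 10
Total leaves: 10

Answer: 10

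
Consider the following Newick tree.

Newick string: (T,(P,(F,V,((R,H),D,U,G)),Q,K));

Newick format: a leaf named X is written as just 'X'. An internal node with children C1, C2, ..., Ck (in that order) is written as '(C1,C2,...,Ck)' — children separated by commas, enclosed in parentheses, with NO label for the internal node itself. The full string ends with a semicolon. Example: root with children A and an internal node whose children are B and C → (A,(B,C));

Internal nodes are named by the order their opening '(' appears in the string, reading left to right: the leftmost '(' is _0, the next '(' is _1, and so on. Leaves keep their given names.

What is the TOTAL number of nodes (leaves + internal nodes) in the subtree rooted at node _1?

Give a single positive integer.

Newick: (T,(P,(F,V,((R,H),D,U,G)),Q,K));
Locate _1: it is the '(' at position 3 (the 2nd '(' reading left to right).
Query: subtree rooted at _1
_1: subtree_size = 1 + 13
  P: subtree_size = 1 + 0
  _2: subtree_size = 1 + 9
    F: subtree_size = 1 + 0
    V: subtree_size = 1 + 0
    _3: subtree_size = 1 + 6
      _4: subtree_size = 1 + 2
        R: subtree_size = 1 + 0
        H: subtree_size = 1 + 0
      D: subtree_size = 1 + 0
      U: subtree_size = 1 + 0
      G: subtree_size = 1 + 0
  Q: subtree_size = 1 + 0
  K: subtree_size = 1 + 0
Total subtree size of _1: 14

Answer: 14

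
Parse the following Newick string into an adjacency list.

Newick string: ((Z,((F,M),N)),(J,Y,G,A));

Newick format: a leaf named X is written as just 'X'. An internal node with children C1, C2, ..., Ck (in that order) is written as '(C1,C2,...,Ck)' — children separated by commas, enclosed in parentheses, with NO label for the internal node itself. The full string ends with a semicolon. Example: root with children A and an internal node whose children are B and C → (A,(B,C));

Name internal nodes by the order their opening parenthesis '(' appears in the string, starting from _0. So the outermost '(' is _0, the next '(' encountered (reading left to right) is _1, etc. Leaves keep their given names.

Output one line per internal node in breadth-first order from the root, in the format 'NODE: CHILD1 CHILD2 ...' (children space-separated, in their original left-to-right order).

Answer: _0: _1 _4
_1: Z _2
_4: J Y G A
_2: _3 N
_3: F M

Derivation:
Input: ((Z,((F,M),N)),(J,Y,G,A));
Scanning left-to-right, naming '(' by encounter order:
  pos 0: '(' -> open internal node _0 (depth 1)
  pos 1: '(' -> open internal node _1 (depth 2)
  pos 4: '(' -> open internal node _2 (depth 3)
  pos 5: '(' -> open internal node _3 (depth 4)
  pos 9: ')' -> close internal node _3 (now at depth 3)
  pos 12: ')' -> close internal node _2 (now at depth 2)
  pos 13: ')' -> close internal node _1 (now at depth 1)
  pos 15: '(' -> open internal node _4 (depth 2)
  pos 23: ')' -> close internal node _4 (now at depth 1)
  pos 24: ')' -> close internal node _0 (now at depth 0)
Total internal nodes: 5
BFS adjacency from root:
  _0: _1 _4
  _1: Z _2
  _4: J Y G A
  _2: _3 N
  _3: F M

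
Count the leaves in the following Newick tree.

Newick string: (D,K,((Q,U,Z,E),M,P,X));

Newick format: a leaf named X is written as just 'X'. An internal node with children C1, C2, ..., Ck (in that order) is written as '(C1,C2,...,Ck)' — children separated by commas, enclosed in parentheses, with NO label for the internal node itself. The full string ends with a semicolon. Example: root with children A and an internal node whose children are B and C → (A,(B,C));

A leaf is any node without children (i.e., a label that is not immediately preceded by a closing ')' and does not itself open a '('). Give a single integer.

Newick: (D,K,((Q,U,Z,E),M,P,X));
Scan left-to-right; a leaf is any maximal label run not followed by '(':
  pos 1: leaf 'D' → count = 1
  pos 3: leaf 'K' → count = 2
  pos 7: leaf 'Q' → count = 3
  pos 9: leaf 'U' → count = 4
  pos 11: leaf 'Z' → count = 5
  pos 13: leaf 'E' → count = 6
  pos 16: leaf 'M' → count = 7
  pos 18: leaf 'P' → count = 8
  pos 20: leaf 'X' → count = 9
Total leaves: 9

Answer: 9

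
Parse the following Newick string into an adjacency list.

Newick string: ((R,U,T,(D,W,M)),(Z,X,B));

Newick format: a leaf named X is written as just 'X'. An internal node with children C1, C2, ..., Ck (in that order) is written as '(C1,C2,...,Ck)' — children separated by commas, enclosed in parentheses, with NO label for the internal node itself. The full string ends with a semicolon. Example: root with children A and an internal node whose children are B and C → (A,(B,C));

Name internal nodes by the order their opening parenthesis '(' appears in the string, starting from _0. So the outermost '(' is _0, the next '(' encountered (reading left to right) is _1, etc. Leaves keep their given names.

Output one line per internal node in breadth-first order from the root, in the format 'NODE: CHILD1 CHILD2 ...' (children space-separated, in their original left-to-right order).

Input: ((R,U,T,(D,W,M)),(Z,X,B));
Scanning left-to-right, naming '(' by encounter order:
  pos 0: '(' -> open internal node _0 (depth 1)
  pos 1: '(' -> open internal node _1 (depth 2)
  pos 8: '(' -> open internal node _2 (depth 3)
  pos 14: ')' -> close internal node _2 (now at depth 2)
  pos 15: ')' -> close internal node _1 (now at depth 1)
  pos 17: '(' -> open internal node _3 (depth 2)
  pos 23: ')' -> close internal node _3 (now at depth 1)
  pos 24: ')' -> close internal node _0 (now at depth 0)
Total internal nodes: 4
BFS adjacency from root:
  _0: _1 _3
  _1: R U T _2
  _3: Z X B
  _2: D W M

Answer: _0: _1 _3
_1: R U T _2
_3: Z X B
_2: D W M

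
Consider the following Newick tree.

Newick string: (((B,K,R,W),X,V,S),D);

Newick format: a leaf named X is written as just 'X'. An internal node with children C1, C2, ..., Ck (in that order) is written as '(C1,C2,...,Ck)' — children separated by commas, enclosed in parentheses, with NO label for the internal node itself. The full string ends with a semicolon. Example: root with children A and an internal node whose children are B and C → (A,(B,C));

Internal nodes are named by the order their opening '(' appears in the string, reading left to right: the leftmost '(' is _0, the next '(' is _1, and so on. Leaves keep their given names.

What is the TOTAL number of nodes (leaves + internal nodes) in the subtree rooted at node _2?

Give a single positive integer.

Newick: (((B,K,R,W),X,V,S),D);
Locate _2: it is the '(' at position 2 (the 3rd '(' reading left to right).
Query: subtree rooted at _2
_2: subtree_size = 1 + 4
  B: subtree_size = 1 + 0
  K: subtree_size = 1 + 0
  R: subtree_size = 1 + 0
  W: subtree_size = 1 + 0
Total subtree size of _2: 5

Answer: 5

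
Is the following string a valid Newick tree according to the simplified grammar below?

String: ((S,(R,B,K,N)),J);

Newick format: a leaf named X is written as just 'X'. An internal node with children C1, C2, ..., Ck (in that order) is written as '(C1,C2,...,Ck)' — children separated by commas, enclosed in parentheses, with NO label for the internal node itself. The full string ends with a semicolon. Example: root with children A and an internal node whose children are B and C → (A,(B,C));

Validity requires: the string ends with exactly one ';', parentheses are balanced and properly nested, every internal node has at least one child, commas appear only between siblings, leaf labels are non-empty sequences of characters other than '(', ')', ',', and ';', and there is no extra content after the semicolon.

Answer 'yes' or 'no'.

Input: ((S,(R,B,K,N)),J);
Paren balance: 3 '(' vs 3 ')' OK
Ends with single ';': True
Full parse: OK
Valid: True

Answer: yes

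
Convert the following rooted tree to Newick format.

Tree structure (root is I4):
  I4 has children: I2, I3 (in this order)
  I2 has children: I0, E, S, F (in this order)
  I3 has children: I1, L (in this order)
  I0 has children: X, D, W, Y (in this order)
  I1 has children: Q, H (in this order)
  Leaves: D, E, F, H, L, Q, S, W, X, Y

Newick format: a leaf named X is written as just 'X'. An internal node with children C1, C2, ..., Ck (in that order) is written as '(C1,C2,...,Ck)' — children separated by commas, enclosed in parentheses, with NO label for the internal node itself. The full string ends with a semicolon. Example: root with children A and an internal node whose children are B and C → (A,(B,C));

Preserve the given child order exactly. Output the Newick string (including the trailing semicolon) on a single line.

Answer: (((X,D,W,Y),E,S,F),((Q,H),L));

Derivation:
internal I4 with children ['I2', 'I3']
  internal I2 with children ['I0', 'E', 'S', 'F']
    internal I0 with children ['X', 'D', 'W', 'Y']
      leaf 'X' → 'X'
      leaf 'D' → 'D'
      leaf 'W' → 'W'
      leaf 'Y' → 'Y'
    → '(X,D,W,Y)'
    leaf 'E' → 'E'
    leaf 'S' → 'S'
    leaf 'F' → 'F'
  → '((X,D,W,Y),E,S,F)'
  internal I3 with children ['I1', 'L']
    internal I1 with children ['Q', 'H']
      leaf 'Q' → 'Q'
      leaf 'H' → 'H'
    → '(Q,H)'
    leaf 'L' → 'L'
  → '((Q,H),L)'
→ '(((X,D,W,Y),E,S,F),((Q,H),L))'
Final: (((X,D,W,Y),E,S,F),((Q,H),L));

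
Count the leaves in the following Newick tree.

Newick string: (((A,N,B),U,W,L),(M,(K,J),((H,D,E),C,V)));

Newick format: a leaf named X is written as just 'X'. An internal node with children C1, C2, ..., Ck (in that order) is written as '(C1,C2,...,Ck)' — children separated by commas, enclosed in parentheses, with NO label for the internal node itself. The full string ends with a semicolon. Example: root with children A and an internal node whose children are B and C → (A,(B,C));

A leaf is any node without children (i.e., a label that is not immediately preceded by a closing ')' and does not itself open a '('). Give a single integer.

Newick: (((A,N,B),U,W,L),(M,(K,J),((H,D,E),C,V)));
Scan left-to-right; a leaf is any maximal label run not followed by '(':
  pos 3: leaf 'A' → count = 1
  pos 5: leaf 'N' → count = 2
  pos 7: leaf 'B' → count = 3
  pos 10: leaf 'U' → count = 4
  pos 12: leaf 'W' → count = 5
  pos 14: leaf 'L' → count = 6
  pos 18: leaf 'M' → count = 7
  pos 21: leaf 'K' → count = 8
  pos 23: leaf 'J' → count = 9
  pos 28: leaf 'H' → count = 10
  pos 30: leaf 'D' → count = 11
  pos 32: leaf 'E' → count = 12
  pos 35: leaf 'C' → count = 13
  pos 37: leaf 'V' → count = 14
Total leaves: 14

Answer: 14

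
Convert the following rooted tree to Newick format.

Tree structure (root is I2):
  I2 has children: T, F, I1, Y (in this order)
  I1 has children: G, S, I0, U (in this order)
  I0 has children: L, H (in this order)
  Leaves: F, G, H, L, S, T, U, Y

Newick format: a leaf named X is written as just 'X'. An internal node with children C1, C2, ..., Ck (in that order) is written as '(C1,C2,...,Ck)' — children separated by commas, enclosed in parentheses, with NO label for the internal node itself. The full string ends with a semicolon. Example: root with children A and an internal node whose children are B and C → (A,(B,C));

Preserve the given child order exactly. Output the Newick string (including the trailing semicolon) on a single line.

Answer: (T,F,(G,S,(L,H),U),Y);

Derivation:
internal I2 with children ['T', 'F', 'I1', 'Y']
  leaf 'T' → 'T'
  leaf 'F' → 'F'
  internal I1 with children ['G', 'S', 'I0', 'U']
    leaf 'G' → 'G'
    leaf 'S' → 'S'
    internal I0 with children ['L', 'H']
      leaf 'L' → 'L'
      leaf 'H' → 'H'
    → '(L,H)'
    leaf 'U' → 'U'
  → '(G,S,(L,H),U)'
  leaf 'Y' → 'Y'
→ '(T,F,(G,S,(L,H),U),Y)'
Final: (T,F,(G,S,(L,H),U),Y);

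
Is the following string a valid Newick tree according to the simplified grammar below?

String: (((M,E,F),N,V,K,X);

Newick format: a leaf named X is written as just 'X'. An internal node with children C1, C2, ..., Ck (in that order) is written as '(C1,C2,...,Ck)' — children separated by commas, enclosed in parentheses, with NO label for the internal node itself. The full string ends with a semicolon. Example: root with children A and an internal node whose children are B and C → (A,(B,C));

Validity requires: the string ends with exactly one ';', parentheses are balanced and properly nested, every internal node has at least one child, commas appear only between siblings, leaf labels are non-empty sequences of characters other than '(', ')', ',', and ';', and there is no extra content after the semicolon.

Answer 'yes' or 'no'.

Answer: no

Derivation:
Input: (((M,E,F),N,V,K,X);
Paren balance: 3 '(' vs 2 ')' MISMATCH
Ends with single ';': True
Full parse: FAILS (expected , or ) at pos 18)
Valid: False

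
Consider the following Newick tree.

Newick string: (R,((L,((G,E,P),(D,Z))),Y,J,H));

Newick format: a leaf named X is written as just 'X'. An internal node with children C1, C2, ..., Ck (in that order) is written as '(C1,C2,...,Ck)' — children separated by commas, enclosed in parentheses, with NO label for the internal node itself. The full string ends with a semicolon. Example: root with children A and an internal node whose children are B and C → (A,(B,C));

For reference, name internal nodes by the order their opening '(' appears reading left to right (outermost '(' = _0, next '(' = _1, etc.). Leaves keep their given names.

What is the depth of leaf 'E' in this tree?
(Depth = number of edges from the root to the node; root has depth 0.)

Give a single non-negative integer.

Answer: 5

Derivation:
Newick: (R,((L,((G,E,P),(D,Z))),Y,J,H));
Naming internals by '(' encounter order: outermost '(' = _0, next = _1, ...
Query node: E
Path from root: _0 -> _1 -> _2 -> _3 -> _4 -> E
Depth of E: 5 (number of edges from root)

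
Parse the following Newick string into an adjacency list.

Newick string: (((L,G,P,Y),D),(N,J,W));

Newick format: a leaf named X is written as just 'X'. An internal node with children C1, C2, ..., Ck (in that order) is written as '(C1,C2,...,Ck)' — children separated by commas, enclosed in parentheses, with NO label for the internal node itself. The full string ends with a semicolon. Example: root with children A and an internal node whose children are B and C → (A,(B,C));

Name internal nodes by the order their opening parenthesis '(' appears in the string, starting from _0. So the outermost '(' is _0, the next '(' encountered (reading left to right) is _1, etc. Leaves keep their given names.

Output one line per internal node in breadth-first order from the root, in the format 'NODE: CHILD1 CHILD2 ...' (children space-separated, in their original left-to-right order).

Input: (((L,G,P,Y),D),(N,J,W));
Scanning left-to-right, naming '(' by encounter order:
  pos 0: '(' -> open internal node _0 (depth 1)
  pos 1: '(' -> open internal node _1 (depth 2)
  pos 2: '(' -> open internal node _2 (depth 3)
  pos 10: ')' -> close internal node _2 (now at depth 2)
  pos 13: ')' -> close internal node _1 (now at depth 1)
  pos 15: '(' -> open internal node _3 (depth 2)
  pos 21: ')' -> close internal node _3 (now at depth 1)
  pos 22: ')' -> close internal node _0 (now at depth 0)
Total internal nodes: 4
BFS adjacency from root:
  _0: _1 _3
  _1: _2 D
  _3: N J W
  _2: L G P Y

Answer: _0: _1 _3
_1: _2 D
_3: N J W
_2: L G P Y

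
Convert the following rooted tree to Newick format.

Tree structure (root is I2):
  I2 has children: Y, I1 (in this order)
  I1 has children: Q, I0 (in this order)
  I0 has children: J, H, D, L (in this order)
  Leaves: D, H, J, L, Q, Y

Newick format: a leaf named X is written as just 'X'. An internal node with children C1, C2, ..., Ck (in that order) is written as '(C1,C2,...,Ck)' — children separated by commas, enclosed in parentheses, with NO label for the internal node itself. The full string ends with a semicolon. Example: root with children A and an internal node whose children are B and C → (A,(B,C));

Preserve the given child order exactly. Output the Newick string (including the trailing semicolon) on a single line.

Answer: (Y,(Q,(J,H,D,L)));

Derivation:
internal I2 with children ['Y', 'I1']
  leaf 'Y' → 'Y'
  internal I1 with children ['Q', 'I0']
    leaf 'Q' → 'Q'
    internal I0 with children ['J', 'H', 'D', 'L']
      leaf 'J' → 'J'
      leaf 'H' → 'H'
      leaf 'D' → 'D'
      leaf 'L' → 'L'
    → '(J,H,D,L)'
  → '(Q,(J,H,D,L))'
→ '(Y,(Q,(J,H,D,L)))'
Final: (Y,(Q,(J,H,D,L)));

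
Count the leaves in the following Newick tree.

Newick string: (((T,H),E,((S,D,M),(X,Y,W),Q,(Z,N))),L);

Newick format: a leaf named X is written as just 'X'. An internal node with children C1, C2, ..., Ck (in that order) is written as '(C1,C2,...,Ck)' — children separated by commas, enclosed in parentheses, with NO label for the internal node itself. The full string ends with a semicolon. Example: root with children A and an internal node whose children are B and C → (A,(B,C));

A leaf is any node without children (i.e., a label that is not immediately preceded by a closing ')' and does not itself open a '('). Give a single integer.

Answer: 13

Derivation:
Newick: (((T,H),E,((S,D,M),(X,Y,W),Q,(Z,N))),L);
Scan left-to-right; a leaf is any maximal label run not followed by '(':
  pos 3: leaf 'T' → count = 1
  pos 5: leaf 'H' → count = 2
  pos 8: leaf 'E' → count = 3
  pos 12: leaf 'S' → count = 4
  pos 14: leaf 'D' → count = 5
  pos 16: leaf 'M' → count = 6
  pos 20: leaf 'X' → count = 7
  pos 22: leaf 'Y' → count = 8
  pos 24: leaf 'W' → count = 9
  pos 27: leaf 'Q' → count = 10
  pos 30: leaf 'Z' → count = 11
  pos 32: leaf 'N' → count = 12
  pos 37: leaf 'L' → count = 13
Total leaves: 13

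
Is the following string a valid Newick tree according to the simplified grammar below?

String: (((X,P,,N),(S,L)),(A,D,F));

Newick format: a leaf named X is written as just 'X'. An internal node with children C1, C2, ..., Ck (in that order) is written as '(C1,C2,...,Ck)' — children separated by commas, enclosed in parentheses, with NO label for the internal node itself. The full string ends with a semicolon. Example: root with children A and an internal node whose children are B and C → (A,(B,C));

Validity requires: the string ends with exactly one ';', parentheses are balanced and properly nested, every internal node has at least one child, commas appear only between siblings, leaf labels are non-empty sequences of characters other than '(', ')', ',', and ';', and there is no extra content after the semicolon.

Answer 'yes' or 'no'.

Input: (((X,P,,N),(S,L)),(A,D,F));
Paren balance: 5 '(' vs 5 ')' OK
Ends with single ';': True
Full parse: FAILS (empty leaf label at pos 7)
Valid: False

Answer: no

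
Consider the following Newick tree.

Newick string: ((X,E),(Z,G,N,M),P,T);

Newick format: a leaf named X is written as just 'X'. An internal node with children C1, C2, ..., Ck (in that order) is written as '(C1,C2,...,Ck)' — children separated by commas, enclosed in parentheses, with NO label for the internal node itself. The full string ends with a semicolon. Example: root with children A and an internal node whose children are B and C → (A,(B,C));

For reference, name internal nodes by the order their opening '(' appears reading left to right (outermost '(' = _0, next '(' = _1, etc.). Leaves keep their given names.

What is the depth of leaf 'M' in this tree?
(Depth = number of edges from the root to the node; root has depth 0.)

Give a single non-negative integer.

Answer: 2

Derivation:
Newick: ((X,E),(Z,G,N,M),P,T);
Naming internals by '(' encounter order: outermost '(' = _0, next = _1, ...
Query node: M
Path from root: _0 -> _2 -> M
Depth of M: 2 (number of edges from root)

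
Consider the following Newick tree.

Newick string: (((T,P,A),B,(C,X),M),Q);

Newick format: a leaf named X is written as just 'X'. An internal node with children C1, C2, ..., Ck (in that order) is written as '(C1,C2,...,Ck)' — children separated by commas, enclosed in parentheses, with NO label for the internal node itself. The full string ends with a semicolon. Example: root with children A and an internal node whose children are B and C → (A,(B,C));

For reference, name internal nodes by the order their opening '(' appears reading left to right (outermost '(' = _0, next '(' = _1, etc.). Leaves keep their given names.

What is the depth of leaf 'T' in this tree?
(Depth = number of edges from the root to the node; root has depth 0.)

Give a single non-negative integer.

Answer: 3

Derivation:
Newick: (((T,P,A),B,(C,X),M),Q);
Naming internals by '(' encounter order: outermost '(' = _0, next = _1, ...
Query node: T
Path from root: _0 -> _1 -> _2 -> T
Depth of T: 3 (number of edges from root)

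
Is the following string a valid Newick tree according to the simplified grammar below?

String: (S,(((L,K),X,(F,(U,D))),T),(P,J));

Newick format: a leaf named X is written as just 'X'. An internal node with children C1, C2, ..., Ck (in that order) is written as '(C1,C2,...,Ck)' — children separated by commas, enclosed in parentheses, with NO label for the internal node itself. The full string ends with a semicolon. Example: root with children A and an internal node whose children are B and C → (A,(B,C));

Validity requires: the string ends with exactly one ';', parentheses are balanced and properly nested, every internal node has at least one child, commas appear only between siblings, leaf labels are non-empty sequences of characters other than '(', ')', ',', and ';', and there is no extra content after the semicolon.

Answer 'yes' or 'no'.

Answer: yes

Derivation:
Input: (S,(((L,K),X,(F,(U,D))),T),(P,J));
Paren balance: 7 '(' vs 7 ')' OK
Ends with single ';': True
Full parse: OK
Valid: True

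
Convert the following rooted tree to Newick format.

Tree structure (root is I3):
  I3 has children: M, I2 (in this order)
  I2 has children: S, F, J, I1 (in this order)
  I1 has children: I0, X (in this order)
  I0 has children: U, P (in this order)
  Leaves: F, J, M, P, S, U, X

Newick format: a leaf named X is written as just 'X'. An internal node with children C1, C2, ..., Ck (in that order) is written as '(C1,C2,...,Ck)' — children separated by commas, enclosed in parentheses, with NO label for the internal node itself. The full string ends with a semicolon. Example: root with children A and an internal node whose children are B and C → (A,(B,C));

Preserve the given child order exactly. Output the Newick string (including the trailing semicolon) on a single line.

Answer: (M,(S,F,J,((U,P),X)));

Derivation:
internal I3 with children ['M', 'I2']
  leaf 'M' → 'M'
  internal I2 with children ['S', 'F', 'J', 'I1']
    leaf 'S' → 'S'
    leaf 'F' → 'F'
    leaf 'J' → 'J'
    internal I1 with children ['I0', 'X']
      internal I0 with children ['U', 'P']
        leaf 'U' → 'U'
        leaf 'P' → 'P'
      → '(U,P)'
      leaf 'X' → 'X'
    → '((U,P),X)'
  → '(S,F,J,((U,P),X))'
→ '(M,(S,F,J,((U,P),X)))'
Final: (M,(S,F,J,((U,P),X)));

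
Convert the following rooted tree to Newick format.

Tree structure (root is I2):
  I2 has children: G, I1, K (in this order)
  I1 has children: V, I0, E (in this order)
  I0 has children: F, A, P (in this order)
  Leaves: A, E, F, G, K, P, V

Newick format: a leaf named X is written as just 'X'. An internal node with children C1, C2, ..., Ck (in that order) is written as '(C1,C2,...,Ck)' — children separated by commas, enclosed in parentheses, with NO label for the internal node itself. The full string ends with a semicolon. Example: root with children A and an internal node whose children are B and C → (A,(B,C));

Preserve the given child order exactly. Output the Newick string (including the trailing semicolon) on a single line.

internal I2 with children ['G', 'I1', 'K']
  leaf 'G' → 'G'
  internal I1 with children ['V', 'I0', 'E']
    leaf 'V' → 'V'
    internal I0 with children ['F', 'A', 'P']
      leaf 'F' → 'F'
      leaf 'A' → 'A'
      leaf 'P' → 'P'
    → '(F,A,P)'
    leaf 'E' → 'E'
  → '(V,(F,A,P),E)'
  leaf 'K' → 'K'
→ '(G,(V,(F,A,P),E),K)'
Final: (G,(V,(F,A,P),E),K);

Answer: (G,(V,(F,A,P),E),K);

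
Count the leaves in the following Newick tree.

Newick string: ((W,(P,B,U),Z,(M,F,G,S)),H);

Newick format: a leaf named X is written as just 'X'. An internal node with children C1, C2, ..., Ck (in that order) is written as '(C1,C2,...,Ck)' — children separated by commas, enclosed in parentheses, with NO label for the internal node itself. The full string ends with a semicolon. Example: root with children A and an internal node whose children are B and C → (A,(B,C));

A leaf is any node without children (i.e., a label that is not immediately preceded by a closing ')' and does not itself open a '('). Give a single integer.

Answer: 10

Derivation:
Newick: ((W,(P,B,U),Z,(M,F,G,S)),H);
Scan left-to-right; a leaf is any maximal label run not followed by '(':
  pos 2: leaf 'W' → count = 1
  pos 5: leaf 'P' → count = 2
  pos 7: leaf 'B' → count = 3
  pos 9: leaf 'U' → count = 4
  pos 12: leaf 'Z' → count = 5
  pos 15: leaf 'M' → count = 6
  pos 17: leaf 'F' → count = 7
  pos 19: leaf 'G' → count = 8
  pos 21: leaf 'S' → count = 9
  pos 25: leaf 'H' → count = 10
Total leaves: 10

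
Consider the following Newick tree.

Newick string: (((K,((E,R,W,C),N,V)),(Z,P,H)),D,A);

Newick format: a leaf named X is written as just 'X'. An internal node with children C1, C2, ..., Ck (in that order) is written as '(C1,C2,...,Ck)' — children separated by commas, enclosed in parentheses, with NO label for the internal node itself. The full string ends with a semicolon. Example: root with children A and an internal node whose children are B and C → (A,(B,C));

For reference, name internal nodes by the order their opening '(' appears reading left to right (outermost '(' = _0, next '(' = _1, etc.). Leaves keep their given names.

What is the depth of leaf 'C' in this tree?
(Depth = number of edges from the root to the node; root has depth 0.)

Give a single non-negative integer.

Newick: (((K,((E,R,W,C),N,V)),(Z,P,H)),D,A);
Naming internals by '(' encounter order: outermost '(' = _0, next = _1, ...
Query node: C
Path from root: _0 -> _1 -> _2 -> _3 -> _4 -> C
Depth of C: 5 (number of edges from root)

Answer: 5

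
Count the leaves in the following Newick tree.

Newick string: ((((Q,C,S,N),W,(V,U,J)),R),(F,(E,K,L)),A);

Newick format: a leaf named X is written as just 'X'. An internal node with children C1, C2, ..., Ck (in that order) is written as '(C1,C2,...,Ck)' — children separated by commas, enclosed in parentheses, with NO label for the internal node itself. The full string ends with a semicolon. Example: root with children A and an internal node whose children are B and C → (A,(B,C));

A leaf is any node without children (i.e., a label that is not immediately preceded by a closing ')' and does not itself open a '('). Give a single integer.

Newick: ((((Q,C,S,N),W,(V,U,J)),R),(F,(E,K,L)),A);
Scan left-to-right; a leaf is any maximal label run not followed by '(':
  pos 4: leaf 'Q' → count = 1
  pos 6: leaf 'C' → count = 2
  pos 8: leaf 'S' → count = 3
  pos 10: leaf 'N' → count = 4
  pos 13: leaf 'W' → count = 5
  pos 16: leaf 'V' → count = 6
  pos 18: leaf 'U' → count = 7
  pos 20: leaf 'J' → count = 8
  pos 24: leaf 'R' → count = 9
  pos 28: leaf 'F' → count = 10
  pos 31: leaf 'E' → count = 11
  pos 33: leaf 'K' → count = 12
  pos 35: leaf 'L' → count = 13
  pos 39: leaf 'A' → count = 14
Total leaves: 14

Answer: 14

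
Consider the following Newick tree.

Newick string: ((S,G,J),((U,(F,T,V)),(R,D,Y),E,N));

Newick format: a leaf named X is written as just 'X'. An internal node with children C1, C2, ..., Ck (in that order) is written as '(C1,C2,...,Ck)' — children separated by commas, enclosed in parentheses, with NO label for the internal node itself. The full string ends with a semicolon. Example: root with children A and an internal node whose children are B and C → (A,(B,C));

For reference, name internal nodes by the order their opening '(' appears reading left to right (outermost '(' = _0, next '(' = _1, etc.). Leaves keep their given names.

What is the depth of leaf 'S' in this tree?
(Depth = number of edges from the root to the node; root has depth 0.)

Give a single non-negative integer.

Newick: ((S,G,J),((U,(F,T,V)),(R,D,Y),E,N));
Naming internals by '(' encounter order: outermost '(' = _0, next = _1, ...
Query node: S
Path from root: _0 -> _1 -> S
Depth of S: 2 (number of edges from root)

Answer: 2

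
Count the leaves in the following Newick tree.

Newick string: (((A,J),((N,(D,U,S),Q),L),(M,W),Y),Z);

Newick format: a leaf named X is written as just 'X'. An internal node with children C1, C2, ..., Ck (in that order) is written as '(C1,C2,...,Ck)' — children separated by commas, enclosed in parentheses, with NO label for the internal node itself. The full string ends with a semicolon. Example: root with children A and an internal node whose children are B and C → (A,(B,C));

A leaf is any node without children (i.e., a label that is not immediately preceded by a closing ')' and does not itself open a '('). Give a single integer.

Newick: (((A,J),((N,(D,U,S),Q),L),(M,W),Y),Z);
Scan left-to-right; a leaf is any maximal label run not followed by '(':
  pos 3: leaf 'A' → count = 1
  pos 5: leaf 'J' → count = 2
  pos 10: leaf 'N' → count = 3
  pos 13: leaf 'D' → count = 4
  pos 15: leaf 'U' → count = 5
  pos 17: leaf 'S' → count = 6
  pos 20: leaf 'Q' → count = 7
  pos 23: leaf 'L' → count = 8
  pos 27: leaf 'M' → count = 9
  pos 29: leaf 'W' → count = 10
  pos 32: leaf 'Y' → count = 11
  pos 35: leaf 'Z' → count = 12
Total leaves: 12

Answer: 12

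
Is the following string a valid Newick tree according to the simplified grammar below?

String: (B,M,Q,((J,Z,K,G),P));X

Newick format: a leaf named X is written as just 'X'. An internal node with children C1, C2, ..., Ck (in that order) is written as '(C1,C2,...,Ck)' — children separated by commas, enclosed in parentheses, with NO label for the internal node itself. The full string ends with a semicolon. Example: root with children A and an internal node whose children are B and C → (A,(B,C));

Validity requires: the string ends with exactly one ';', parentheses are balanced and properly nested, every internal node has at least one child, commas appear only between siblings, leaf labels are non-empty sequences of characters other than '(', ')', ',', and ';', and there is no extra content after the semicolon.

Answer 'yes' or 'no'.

Answer: no

Derivation:
Input: (B,M,Q,((J,Z,K,G),P));X
Paren balance: 3 '(' vs 3 ')' OK
Ends with single ';': False
Full parse: FAILS (must end with ;)
Valid: False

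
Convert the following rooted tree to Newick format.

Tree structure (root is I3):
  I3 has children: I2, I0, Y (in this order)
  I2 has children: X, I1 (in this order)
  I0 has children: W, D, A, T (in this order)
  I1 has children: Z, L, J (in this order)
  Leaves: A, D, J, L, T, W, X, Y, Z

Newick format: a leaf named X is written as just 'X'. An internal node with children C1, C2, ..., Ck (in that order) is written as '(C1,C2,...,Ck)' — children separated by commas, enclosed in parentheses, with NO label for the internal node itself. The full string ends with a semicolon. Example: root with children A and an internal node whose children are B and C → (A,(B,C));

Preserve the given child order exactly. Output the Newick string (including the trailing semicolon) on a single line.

internal I3 with children ['I2', 'I0', 'Y']
  internal I2 with children ['X', 'I1']
    leaf 'X' → 'X'
    internal I1 with children ['Z', 'L', 'J']
      leaf 'Z' → 'Z'
      leaf 'L' → 'L'
      leaf 'J' → 'J'
    → '(Z,L,J)'
  → '(X,(Z,L,J))'
  internal I0 with children ['W', 'D', 'A', 'T']
    leaf 'W' → 'W'
    leaf 'D' → 'D'
    leaf 'A' → 'A'
    leaf 'T' → 'T'
  → '(W,D,A,T)'
  leaf 'Y' → 'Y'
→ '((X,(Z,L,J)),(W,D,A,T),Y)'
Final: ((X,(Z,L,J)),(W,D,A,T),Y);

Answer: ((X,(Z,L,J)),(W,D,A,T),Y);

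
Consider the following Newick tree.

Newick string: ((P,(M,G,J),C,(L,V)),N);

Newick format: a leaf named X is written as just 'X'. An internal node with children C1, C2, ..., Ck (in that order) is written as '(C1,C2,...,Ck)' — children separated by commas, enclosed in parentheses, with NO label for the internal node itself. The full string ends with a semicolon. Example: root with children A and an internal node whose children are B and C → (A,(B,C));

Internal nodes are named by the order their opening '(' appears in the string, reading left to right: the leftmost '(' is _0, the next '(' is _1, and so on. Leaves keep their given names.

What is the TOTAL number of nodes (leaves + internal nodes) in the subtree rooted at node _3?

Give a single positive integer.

Newick: ((P,(M,G,J),C,(L,V)),N);
Locate _3: it is the '(' at position 14 (the 4th '(' reading left to right).
Query: subtree rooted at _3
_3: subtree_size = 1 + 2
  L: subtree_size = 1 + 0
  V: subtree_size = 1 + 0
Total subtree size of _3: 3

Answer: 3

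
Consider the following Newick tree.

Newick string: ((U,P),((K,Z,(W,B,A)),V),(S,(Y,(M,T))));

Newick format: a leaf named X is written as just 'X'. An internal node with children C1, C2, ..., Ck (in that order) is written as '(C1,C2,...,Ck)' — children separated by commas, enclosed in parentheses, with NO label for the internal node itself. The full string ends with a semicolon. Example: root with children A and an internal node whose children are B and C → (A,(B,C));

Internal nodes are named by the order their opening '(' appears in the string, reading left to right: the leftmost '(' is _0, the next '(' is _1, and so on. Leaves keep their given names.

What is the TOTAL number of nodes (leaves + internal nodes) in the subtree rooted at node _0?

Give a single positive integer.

Newick: ((U,P),((K,Z,(W,B,A)),V),(S,(Y,(M,T))));
Locate _0: it is the '(' at position 0 (the 1st '(' reading left to right).
Query: subtree rooted at _0
_0: subtree_size = 1 + 19
  _1: subtree_size = 1 + 2
    U: subtree_size = 1 + 0
    P: subtree_size = 1 + 0
  _2: subtree_size = 1 + 8
    _3: subtree_size = 1 + 6
      K: subtree_size = 1 + 0
      Z: subtree_size = 1 + 0
      _4: subtree_size = 1 + 3
        W: subtree_size = 1 + 0
        B: subtree_size = 1 + 0
        A: subtree_size = 1 + 0
    V: subtree_size = 1 + 0
  _5: subtree_size = 1 + 6
    S: subtree_size = 1 + 0
    _6: subtree_size = 1 + 4
      Y: subtree_size = 1 + 0
      _7: subtree_size = 1 + 2
        M: subtree_size = 1 + 0
        T: subtree_size = 1 + 0
Total subtree size of _0: 20

Answer: 20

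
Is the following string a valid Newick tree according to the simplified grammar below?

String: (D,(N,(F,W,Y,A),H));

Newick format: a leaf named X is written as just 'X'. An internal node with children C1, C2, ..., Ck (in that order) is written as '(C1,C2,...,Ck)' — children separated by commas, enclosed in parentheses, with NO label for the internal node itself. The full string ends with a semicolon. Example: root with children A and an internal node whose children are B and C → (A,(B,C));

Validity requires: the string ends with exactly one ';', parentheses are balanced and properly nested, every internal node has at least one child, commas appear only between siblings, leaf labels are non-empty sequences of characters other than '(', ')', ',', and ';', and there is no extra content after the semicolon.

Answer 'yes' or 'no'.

Input: (D,(N,(F,W,Y,A),H));
Paren balance: 3 '(' vs 3 ')' OK
Ends with single ';': True
Full parse: OK
Valid: True

Answer: yes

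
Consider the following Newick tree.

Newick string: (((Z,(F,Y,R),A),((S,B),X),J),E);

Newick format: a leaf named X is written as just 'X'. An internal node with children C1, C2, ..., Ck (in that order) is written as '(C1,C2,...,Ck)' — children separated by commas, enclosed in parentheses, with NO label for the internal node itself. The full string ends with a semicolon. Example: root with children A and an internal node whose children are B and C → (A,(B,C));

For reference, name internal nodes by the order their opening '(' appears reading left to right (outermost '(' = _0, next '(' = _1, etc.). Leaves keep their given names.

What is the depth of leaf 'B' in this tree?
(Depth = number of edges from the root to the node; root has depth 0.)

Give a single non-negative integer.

Answer: 4

Derivation:
Newick: (((Z,(F,Y,R),A),((S,B),X),J),E);
Naming internals by '(' encounter order: outermost '(' = _0, next = _1, ...
Query node: B
Path from root: _0 -> _1 -> _4 -> _5 -> B
Depth of B: 4 (number of edges from root)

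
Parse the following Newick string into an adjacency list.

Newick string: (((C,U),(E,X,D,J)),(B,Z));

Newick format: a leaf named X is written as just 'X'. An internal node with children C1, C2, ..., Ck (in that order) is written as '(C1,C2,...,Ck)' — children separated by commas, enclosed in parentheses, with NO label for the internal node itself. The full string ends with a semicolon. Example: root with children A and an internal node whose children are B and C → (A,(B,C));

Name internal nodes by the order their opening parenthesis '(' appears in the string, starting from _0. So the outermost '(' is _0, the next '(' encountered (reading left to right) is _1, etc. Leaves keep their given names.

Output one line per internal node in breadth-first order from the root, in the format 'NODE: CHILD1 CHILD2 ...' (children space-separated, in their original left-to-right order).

Input: (((C,U),(E,X,D,J)),(B,Z));
Scanning left-to-right, naming '(' by encounter order:
  pos 0: '(' -> open internal node _0 (depth 1)
  pos 1: '(' -> open internal node _1 (depth 2)
  pos 2: '(' -> open internal node _2 (depth 3)
  pos 6: ')' -> close internal node _2 (now at depth 2)
  pos 8: '(' -> open internal node _3 (depth 3)
  pos 16: ')' -> close internal node _3 (now at depth 2)
  pos 17: ')' -> close internal node _1 (now at depth 1)
  pos 19: '(' -> open internal node _4 (depth 2)
  pos 23: ')' -> close internal node _4 (now at depth 1)
  pos 24: ')' -> close internal node _0 (now at depth 0)
Total internal nodes: 5
BFS adjacency from root:
  _0: _1 _4
  _1: _2 _3
  _4: B Z
  _2: C U
  _3: E X D J

Answer: _0: _1 _4
_1: _2 _3
_4: B Z
_2: C U
_3: E X D J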